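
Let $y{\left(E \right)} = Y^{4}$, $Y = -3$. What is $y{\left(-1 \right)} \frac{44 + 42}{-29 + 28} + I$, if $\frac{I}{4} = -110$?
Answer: $-7406$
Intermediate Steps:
$y{\left(E \right)} = 81$ ($y{\left(E \right)} = \left(-3\right)^{4} = 81$)
$I = -440$ ($I = 4 \left(-110\right) = -440$)
$y{\left(-1 \right)} \frac{44 + 42}{-29 + 28} + I = 81 \frac{44 + 42}{-29 + 28} - 440 = 81 \frac{86}{-1} - 440 = 81 \cdot 86 \left(-1\right) - 440 = 81 \left(-86\right) - 440 = -6966 - 440 = -7406$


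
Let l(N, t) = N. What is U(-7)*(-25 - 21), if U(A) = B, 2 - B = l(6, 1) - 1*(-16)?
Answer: 920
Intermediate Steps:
B = -20 (B = 2 - (6 - 1*(-16)) = 2 - (6 + 16) = 2 - 1*22 = 2 - 22 = -20)
U(A) = -20
U(-7)*(-25 - 21) = -20*(-25 - 21) = -20*(-46) = 920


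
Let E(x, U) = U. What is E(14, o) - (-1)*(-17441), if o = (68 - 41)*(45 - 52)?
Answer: -17630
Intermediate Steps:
o = -189 (o = 27*(-7) = -189)
E(14, o) - (-1)*(-17441) = -189 - (-1)*(-17441) = -189 - 1*17441 = -189 - 17441 = -17630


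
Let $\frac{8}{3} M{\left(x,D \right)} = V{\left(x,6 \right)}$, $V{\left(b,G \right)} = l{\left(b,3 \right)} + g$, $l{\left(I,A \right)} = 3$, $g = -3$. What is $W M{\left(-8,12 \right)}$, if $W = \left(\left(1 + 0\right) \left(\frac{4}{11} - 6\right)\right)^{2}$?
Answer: $0$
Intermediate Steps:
$V{\left(b,G \right)} = 0$ ($V{\left(b,G \right)} = 3 - 3 = 0$)
$M{\left(x,D \right)} = 0$ ($M{\left(x,D \right)} = \frac{3}{8} \cdot 0 = 0$)
$W = \frac{3844}{121}$ ($W = \left(1 \left(4 \cdot \frac{1}{11} - 6\right)\right)^{2} = \left(1 \left(\frac{4}{11} - 6\right)\right)^{2} = \left(1 \left(- \frac{62}{11}\right)\right)^{2} = \left(- \frac{62}{11}\right)^{2} = \frac{3844}{121} \approx 31.769$)
$W M{\left(-8,12 \right)} = \frac{3844}{121} \cdot 0 = 0$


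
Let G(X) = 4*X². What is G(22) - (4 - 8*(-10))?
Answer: 1852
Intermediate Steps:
G(22) - (4 - 8*(-10)) = 4*22² - (4 - 8*(-10)) = 4*484 - (4 + 80) = 1936 - 1*84 = 1936 - 84 = 1852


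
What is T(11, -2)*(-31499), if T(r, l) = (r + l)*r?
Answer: -3118401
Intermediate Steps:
T(r, l) = r*(l + r) (T(r, l) = (l + r)*r = r*(l + r))
T(11, -2)*(-31499) = (11*(-2 + 11))*(-31499) = (11*9)*(-31499) = 99*(-31499) = -3118401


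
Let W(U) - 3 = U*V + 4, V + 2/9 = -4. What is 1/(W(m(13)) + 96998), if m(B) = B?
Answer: 9/872551 ≈ 1.0315e-5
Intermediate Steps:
V = -38/9 (V = -2/9 - 4 = -38/9 ≈ -4.2222)
W(U) = 7 - 38*U/9 (W(U) = 3 + (U*(-38/9) + 4) = 3 + (-38*U/9 + 4) = 3 + (4 - 38*U/9) = 7 - 38*U/9)
1/(W(m(13)) + 96998) = 1/((7 - 38/9*13) + 96998) = 1/((7 - 494/9) + 96998) = 1/(-431/9 + 96998) = 1/(872551/9) = 9/872551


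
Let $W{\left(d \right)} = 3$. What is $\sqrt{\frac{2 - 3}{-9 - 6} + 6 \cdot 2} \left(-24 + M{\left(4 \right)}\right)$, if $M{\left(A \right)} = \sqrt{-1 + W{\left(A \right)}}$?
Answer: $\frac{\sqrt{2715} \left(-24 + \sqrt{2}\right)}{15} \approx -78.457$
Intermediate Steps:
$M{\left(A \right)} = \sqrt{2}$ ($M{\left(A \right)} = \sqrt{-1 + 3} = \sqrt{2}$)
$\sqrt{\frac{2 - 3}{-9 - 6} + 6 \cdot 2} \left(-24 + M{\left(4 \right)}\right) = \sqrt{\frac{2 - 3}{-9 - 6} + 6 \cdot 2} \left(-24 + \sqrt{2}\right) = \sqrt{- \frac{1}{-15} + 12} \left(-24 + \sqrt{2}\right) = \sqrt{\left(-1\right) \left(- \frac{1}{15}\right) + 12} \left(-24 + \sqrt{2}\right) = \sqrt{\frac{1}{15} + 12} \left(-24 + \sqrt{2}\right) = \sqrt{\frac{181}{15}} \left(-24 + \sqrt{2}\right) = \frac{\sqrt{2715}}{15} \left(-24 + \sqrt{2}\right) = \frac{\sqrt{2715} \left(-24 + \sqrt{2}\right)}{15}$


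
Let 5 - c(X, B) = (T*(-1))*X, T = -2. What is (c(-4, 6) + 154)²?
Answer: 27889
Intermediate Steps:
c(X, B) = 5 - 2*X (c(X, B) = 5 - (-2*(-1))*X = 5 - 2*X)
(c(-4, 6) + 154)² = ((5 - 2*(-4)) + 154)² = ((5 + 8) + 154)² = (13 + 154)² = 167² = 27889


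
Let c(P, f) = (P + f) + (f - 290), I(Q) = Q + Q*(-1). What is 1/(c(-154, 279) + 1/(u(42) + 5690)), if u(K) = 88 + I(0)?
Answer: 5778/658693 ≈ 0.0087719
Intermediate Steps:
I(Q) = 0 (I(Q) = Q - Q = 0)
u(K) = 88 (u(K) = 88 + 0 = 88)
c(P, f) = -290 + P + 2*f (c(P, f) = (P + f) + (-290 + f) = -290 + P + 2*f)
1/(c(-154, 279) + 1/(u(42) + 5690)) = 1/((-290 - 154 + 2*279) + 1/(88 + 5690)) = 1/((-290 - 154 + 558) + 1/5778) = 1/(114 + 1/5778) = 1/(658693/5778) = 5778/658693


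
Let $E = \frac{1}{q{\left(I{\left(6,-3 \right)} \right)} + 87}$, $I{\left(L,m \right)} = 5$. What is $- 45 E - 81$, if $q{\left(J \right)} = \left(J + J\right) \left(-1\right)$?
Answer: $- \frac{6282}{77} \approx -81.584$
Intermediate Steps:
$q{\left(J \right)} = - 2 J$ ($q{\left(J \right)} = 2 J \left(-1\right) = - 2 J$)
$E = \frac{1}{77}$ ($E = \frac{1}{\left(-2\right) 5 + 87} = \frac{1}{-10 + 87} = \frac{1}{77} \approx 0.012987$)
$- 45 E - 81 = \left(-45\right) \frac{1}{77} - 81 = - \frac{45}{77} - 81 = - \frac{6282}{77}$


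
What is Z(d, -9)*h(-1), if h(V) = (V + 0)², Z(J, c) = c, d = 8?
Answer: -9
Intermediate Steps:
h(V) = V²
Z(d, -9)*h(-1) = -9*(-1)² = -9*1 = -9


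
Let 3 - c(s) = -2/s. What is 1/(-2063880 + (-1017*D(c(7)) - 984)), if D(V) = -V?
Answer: -7/14430657 ≈ -4.8508e-7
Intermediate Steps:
c(s) = 3 + 2/s (c(s) = 3 - (-2)/s = 3 + 2/s)
1/(-2063880 + (-1017*D(c(7)) - 984)) = 1/(-2063880 + (-(-1017)*(3 + 2/7) - 984)) = 1/(-2063880 + (-(-1017)*23/7 - 984)) = 1/(-2063880 + (-1017*(-23/7) - 984)) = 1/(-2063880 + (23391/7 - 984)) = 1/(-2063880 + 16503/7) = 1/(-14430657/7) = -7/14430657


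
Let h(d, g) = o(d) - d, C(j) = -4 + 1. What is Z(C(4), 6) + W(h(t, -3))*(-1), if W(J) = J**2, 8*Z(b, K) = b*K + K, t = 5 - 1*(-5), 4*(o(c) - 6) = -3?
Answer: -385/16 ≈ -24.063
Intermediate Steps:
o(c) = 21/4 (o(c) = 6 + (1/4)*(-3) = 6 - 3/4 = 21/4)
C(j) = -3
t = 10 (t = 5 + 5 = 10)
Z(b, K) = K/8 + K*b/8 (Z(b, K) = (b*K + K)/8 = (K*b + K)/8 = (K + K*b)/8 = K/8 + K*b/8)
h(d, g) = 21/4 - d
Z(C(4), 6) + W(h(t, -3))*(-1) = (1/8)*6*(1 - 3) + (21/4 - 1*10)**2*(-1) = (1/8)*6*(-2) + (21/4 - 10)**2*(-1) = -3/2 + (-19/4)**2*(-1) = -3/2 + (361/16)*(-1) = -3/2 - 361/16 = -385/16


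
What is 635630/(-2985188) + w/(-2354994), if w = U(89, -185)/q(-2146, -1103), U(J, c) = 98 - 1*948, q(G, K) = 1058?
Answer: -98982673706935/464865351184161 ≈ -0.21293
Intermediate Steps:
U(J, c) = -850 (U(J, c) = 98 - 948 = -850)
w = -425/529 (w = -850/1058 = -850*1/1058 = -425/529 ≈ -0.80340)
635630/(-2985188) + w/(-2354994) = 635630/(-2985188) - 425/529/(-2354994) = 635630*(-1/2985188) - 425/529*(-1/2354994) = -317815/1492594 + 425/1245791826 = -98982673706935/464865351184161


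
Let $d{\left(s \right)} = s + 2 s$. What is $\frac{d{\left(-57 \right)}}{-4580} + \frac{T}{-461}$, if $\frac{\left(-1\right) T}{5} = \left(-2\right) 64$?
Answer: $- \frac{2852369}{2111380} \approx -1.351$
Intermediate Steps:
$T = 640$ ($T = - 5 \left(\left(-2\right) 64\right) = \left(-5\right) \left(-128\right) = 640$)
$d{\left(s \right)} = 3 s$
$\frac{d{\left(-57 \right)}}{-4580} + \frac{T}{-461} = \frac{3 \left(-57\right)}{-4580} + \frac{640}{-461} = \left(-171\right) \left(- \frac{1}{4580}\right) + 640 \left(- \frac{1}{461}\right) = \frac{171}{4580} - \frac{640}{461} = - \frac{2852369}{2111380}$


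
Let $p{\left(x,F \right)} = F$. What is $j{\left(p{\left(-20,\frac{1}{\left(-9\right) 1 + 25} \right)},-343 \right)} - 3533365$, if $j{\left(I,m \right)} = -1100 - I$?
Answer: $- \frac{56551441}{16} \approx -3.5345 \cdot 10^{6}$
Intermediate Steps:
$j{\left(p{\left(-20,\frac{1}{\left(-9\right) 1 + 25} \right)},-343 \right)} - 3533365 = \left(-1100 - \frac{1}{\left(-9\right) 1 + 25}\right) - 3533365 = \left(-1100 - \frac{1}{-9 + 25}\right) - 3533365 = \left(-1100 - \frac{1}{16}\right) - 3533365 = - \frac{17601}{16} - 3533365 = - \frac{56551441}{16}$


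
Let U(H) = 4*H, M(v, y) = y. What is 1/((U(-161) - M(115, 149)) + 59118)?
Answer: 1/58325 ≈ 1.7145e-5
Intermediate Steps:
1/((U(-161) - M(115, 149)) + 59118) = 1/((4*(-161) - 1*149) + 59118) = 1/((-644 - 149) + 59118) = 1/(-793 + 59118) = 1/58325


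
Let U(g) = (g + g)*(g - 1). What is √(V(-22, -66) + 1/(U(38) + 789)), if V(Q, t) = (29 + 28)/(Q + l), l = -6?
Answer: I*√5173207403/50414 ≈ 1.4267*I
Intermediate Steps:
V(Q, t) = 57/(-6 + Q) (V(Q, t) = (29 + 28)/(Q - 6) = 57/(-6 + Q))
U(g) = 2*g*(-1 + g) (U(g) = (2*g)*(-1 + g) = 2*g*(-1 + g))
√(V(-22, -66) + 1/(U(38) + 789)) = √(57/(-6 - 22) + 1/(2*38*(-1 + 38) + 789)) = √(57/(-28) + 1/(2*38*37 + 789)) = √(57*(-1/28) + 1/(2812 + 789)) = √(-57/28 + 1/3601) = √(-205229/100828) = I*√5173207403/50414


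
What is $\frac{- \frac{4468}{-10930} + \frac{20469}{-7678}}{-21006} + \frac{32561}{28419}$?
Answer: $\frac{9567508188924749}{8349667329736260} \approx 1.1459$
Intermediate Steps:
$\frac{- \frac{4468}{-10930} + \frac{20469}{-7678}}{-21006} + \frac{32561}{28419} = \left(\left(-4468\right) \left(- \frac{1}{10930}\right) + 20469 \left(- \frac{1}{7678}\right)\right) \left(- \frac{1}{21006}\right) + 32561 \cdot \frac{1}{28419} = \left(\frac{2234}{5465} - \frac{20469}{7678}\right) \left(- \frac{1}{21006}\right) + \frac{32561}{28419} = \left(- \frac{94710433}{41960270}\right) \left(- \frac{1}{21006}\right) + \frac{32561}{28419} = \frac{94710433}{881417431620} + \frac{32561}{28419} = \frac{9567508188924749}{8349667329736260}$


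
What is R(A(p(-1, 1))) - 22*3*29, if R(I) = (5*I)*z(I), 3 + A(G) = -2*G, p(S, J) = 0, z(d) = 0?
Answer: -1914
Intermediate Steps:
A(G) = -3 - 2*G
R(I) = 0 (R(I) = (5*I)*0 = 0)
R(A(p(-1, 1))) - 22*3*29 = 0 - 22*3*29 = 0 - 66*29 = 0 - 1*1914 = 0 - 1914 = -1914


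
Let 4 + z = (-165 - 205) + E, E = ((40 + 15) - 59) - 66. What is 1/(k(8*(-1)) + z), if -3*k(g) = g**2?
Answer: -3/1396 ≈ -0.0021490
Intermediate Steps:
E = -70 (E = (55 - 59) - 66 = -4 - 66 = -70)
k(g) = -g**2/3
z = -444 (z = -4 + ((-165 - 205) - 70) = -4 + (-370 - 70) = -4 - 440 = -444)
1/(k(8*(-1)) + z) = 1/(-(8*(-1))**2/3 - 444) = 1/(-1/3*(-8)**2 - 444) = 1/(-1/3*64 - 444) = 1/(-64/3 - 444) = 1/(-1396/3) = -3/1396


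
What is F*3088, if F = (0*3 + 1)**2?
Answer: 3088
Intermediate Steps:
F = 1 (F = (0 + 1)**2 = 1**2 = 1)
F*3088 = 1*3088 = 3088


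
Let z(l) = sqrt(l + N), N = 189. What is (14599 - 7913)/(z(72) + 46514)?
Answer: 310992604/2163551935 - 20058*sqrt(29)/2163551935 ≈ 0.14369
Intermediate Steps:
z(l) = sqrt(189 + l) (z(l) = sqrt(l + 189) = sqrt(189 + l))
(14599 - 7913)/(z(72) + 46514) = (14599 - 7913)/(sqrt(189 + 72) + 46514) = 6686/(sqrt(261) + 46514) = 6686/(3*sqrt(29) + 46514) = 6686/(46514 + 3*sqrt(29))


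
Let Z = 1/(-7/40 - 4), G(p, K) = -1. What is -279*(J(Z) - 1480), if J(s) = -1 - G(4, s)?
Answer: 412920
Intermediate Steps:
Z = -40/167 (Z = 1/(-7*1/40 - 4) = 1/(-7/40 - 4) = 1/(-167/40) = -40/167 ≈ -0.23952)
J(s) = 0 (J(s) = -1 - 1*(-1) = -1 + 1 = 0)
-279*(J(Z) - 1480) = -279*(0 - 1480) = -279*(-1480) = 412920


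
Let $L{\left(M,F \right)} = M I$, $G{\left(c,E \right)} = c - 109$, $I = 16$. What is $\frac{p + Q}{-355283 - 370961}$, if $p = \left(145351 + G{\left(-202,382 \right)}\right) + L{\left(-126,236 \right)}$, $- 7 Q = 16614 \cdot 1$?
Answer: $- \frac{492277}{2541854} \approx -0.19367$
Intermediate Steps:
$G{\left(c,E \right)} = -109 + c$ ($G{\left(c,E \right)} = c - 109 = -109 + c$)
$L{\left(M,F \right)} = 16 M$ ($L{\left(M,F \right)} = M 16 = 16 M$)
$Q = - \frac{16614}{7}$ ($Q = - \frac{16614 \cdot 1}{7} = \left(- \frac{1}{7}\right) 16614 = - \frac{16614}{7} \approx -2373.4$)
$p = 143024$ ($p = \left(145351 - 311\right) + 16 \left(-126\right) = \left(145351 - 311\right) - 2016 = 145040 - 2016 = 143024$)
$\frac{p + Q}{-355283 - 370961} = \frac{143024 - \frac{16614}{7}}{-355283 - 370961} = \frac{984554}{7 \left(-726244\right)} = \frac{984554}{7} \left(- \frac{1}{726244}\right) = - \frac{492277}{2541854}$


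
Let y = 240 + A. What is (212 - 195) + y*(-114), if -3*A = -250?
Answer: -36843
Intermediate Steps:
A = 250/3 (A = -⅓*(-250) = 250/3 ≈ 83.333)
y = 970/3 (y = 240 + 250/3 = 970/3 ≈ 323.33)
(212 - 195) + y*(-114) = (212 - 195) + (970/3)*(-114) = 17 - 36860 = -36843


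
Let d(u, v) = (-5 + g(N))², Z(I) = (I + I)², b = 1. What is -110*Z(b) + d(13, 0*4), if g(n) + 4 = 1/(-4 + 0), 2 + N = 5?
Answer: -5671/16 ≈ -354.44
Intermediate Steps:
N = 3 (N = -2 + 5 = 3)
g(n) = -17/4 (g(n) = -4 + 1/(-4 + 0) = -4 + 1/(-4) = -4 - ¼ = -17/4)
Z(I) = 4*I² (Z(I) = (2*I)² = 4*I²)
d(u, v) = 1369/16 (d(u, v) = (-5 - 17/4)² = (-37/4)² = 1369/16)
-110*Z(b) + d(13, 0*4) = -440*1² + 1369/16 = -440 + 1369/16 = -5671/16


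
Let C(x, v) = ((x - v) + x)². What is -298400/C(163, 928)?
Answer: -74600/90601 ≈ -0.82339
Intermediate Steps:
C(x, v) = (-v + 2*x)²
-298400/C(163, 928) = -298400/(928 - 2*163)² = -298400/(928 - 326)² = -298400/(602²) = -298400/362404 = -298400*1/362404 = -74600/90601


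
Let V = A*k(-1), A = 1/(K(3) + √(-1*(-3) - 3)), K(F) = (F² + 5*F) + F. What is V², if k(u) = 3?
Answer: 1/81 ≈ 0.012346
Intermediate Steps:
K(F) = F² + 6*F
A = 1/27 (A = 1/(3*(6 + 3) + √(-1*(-3) - 3)) = 1/(3*9 + √(3 - 3)) = 1/(27 + √0) = 1/(27 + 0) = 1/27 ≈ 0.037037)
V = ⅑ (V = (1/27)*3 = ⅑ ≈ 0.11111)
V² = (⅑)² = 1/81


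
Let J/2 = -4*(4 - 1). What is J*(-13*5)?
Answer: 1560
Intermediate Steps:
J = -24 (J = 2*(-4*(4 - 1)) = 2*(-4*3) = 2*(-12) = -24)
J*(-13*5) = -(-312)*5 = -24*(-65) = 1560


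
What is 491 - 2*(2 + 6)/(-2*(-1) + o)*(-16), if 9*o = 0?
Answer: 619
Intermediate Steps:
o = 0 (o = (⅑)*0 = 0)
491 - 2*(2 + 6)/(-2*(-1) + o)*(-16) = 491 - 2*(2 + 6)/(-2*(-1) + 0)*(-16) = 491 - 2*8/(2 + 0)*(-16) = 491 - 2/(2*(⅛))*(-16) = 491 - 2/¼*(-16) = 491 - 2*4*(-16) = 491 - 8*(-16) = 491 + 128 = 619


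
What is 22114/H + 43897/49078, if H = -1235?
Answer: -1031098097/60611330 ≈ -17.012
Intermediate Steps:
22114/H + 43897/49078 = 22114/(-1235) + 43897/49078 = 22114*(-1/1235) + 43897*(1/49078) = -22114/1235 + 43897/49078 = -1031098097/60611330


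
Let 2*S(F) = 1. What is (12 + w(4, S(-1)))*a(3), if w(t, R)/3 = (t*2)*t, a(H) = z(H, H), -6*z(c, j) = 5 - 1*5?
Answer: 0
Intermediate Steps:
z(c, j) = 0 (z(c, j) = -(5 - 1*5)/6 = -(5 - 5)/6 = -⅙*0 = 0)
S(F) = ½ (S(F) = (½)*1 = ½)
a(H) = 0
w(t, R) = 6*t² (w(t, R) = 3*((t*2)*t) = 3*((2*t)*t) = 3*(2*t²) = 6*t²)
(12 + w(4, S(-1)))*a(3) = (12 + 6*4²)*0 = (12 + 6*16)*0 = (12 + 96)*0 = 108*0 = 0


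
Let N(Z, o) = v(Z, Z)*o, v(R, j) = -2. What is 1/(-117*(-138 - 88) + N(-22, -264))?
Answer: 1/26970 ≈ 3.7078e-5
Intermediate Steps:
N(Z, o) = -2*o
1/(-117*(-138 - 88) + N(-22, -264)) = 1/(-117*(-138 - 88) - 2*(-264)) = 1/(-117*(-226) + 528) = 1/(26442 + 528) = 1/26970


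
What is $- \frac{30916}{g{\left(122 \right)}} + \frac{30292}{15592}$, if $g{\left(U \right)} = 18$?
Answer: $- \frac{60187127}{35082} \approx -1715.6$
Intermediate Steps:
$- \frac{30916}{g{\left(122 \right)}} + \frac{30292}{15592} = - \frac{30916}{18} + \frac{30292}{15592} = \left(-30916\right) \frac{1}{18} + 30292 \cdot \frac{1}{15592} = - \frac{15458}{9} + \frac{7573}{3898} = - \frac{60187127}{35082}$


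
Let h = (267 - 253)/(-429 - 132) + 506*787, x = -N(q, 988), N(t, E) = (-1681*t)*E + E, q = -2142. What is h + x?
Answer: -1995531047876/561 ≈ -3.5571e+9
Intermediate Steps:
N(t, E) = E - 1681*E*t (N(t, E) = -1681*E*t + E = E - 1681*E*t)
x = -3557494564 (x = -988*(1 - 1681*(-2142)) = -988*(1 + 3600702) = -988*3600703 = -1*3557494564 = -3557494564)
h = 223402528/561 (h = 14/(-561) + 398222 = 14*(-1/561) + 398222 = -14/561 + 398222 = 223402528/561 ≈ 3.9822e+5)
h + x = 223402528/561 - 3557494564 = -1995531047876/561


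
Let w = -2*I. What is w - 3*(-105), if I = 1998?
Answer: -3681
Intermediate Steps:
w = -3996 (w = -2*1998 = -3996)
w - 3*(-105) = -3996 - 3*(-105) = -3996 - 1*(-315) = -3996 + 315 = -3681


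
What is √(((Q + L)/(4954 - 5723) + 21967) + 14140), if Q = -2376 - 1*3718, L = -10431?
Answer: 2*√5341244838/769 ≈ 190.07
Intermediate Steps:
Q = -6094 (Q = -2376 - 3718 = -6094)
√(((Q + L)/(4954 - 5723) + 21967) + 14140) = √(((-6094 - 10431)/(4954 - 5723) + 21967) + 14140) = √((-16525/(-769) + 21967) + 14140) = √((-16525*(-1/769) + 21967) + 14140) = √((16525/769 + 21967) + 14140) = √(16909148/769 + 14140) = √(27782808/769) = 2*√5341244838/769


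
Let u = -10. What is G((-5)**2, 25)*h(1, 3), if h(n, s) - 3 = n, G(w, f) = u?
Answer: -40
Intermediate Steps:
G(w, f) = -10
h(n, s) = 3 + n
G((-5)**2, 25)*h(1, 3) = -10*(3 + 1) = -10*4 = -40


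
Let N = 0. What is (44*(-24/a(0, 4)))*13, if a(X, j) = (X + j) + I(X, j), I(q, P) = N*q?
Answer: -3432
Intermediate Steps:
I(q, P) = 0 (I(q, P) = 0*q = 0)
a(X, j) = X + j (a(X, j) = (X + j) + 0 = X + j)
(44*(-24/a(0, 4)))*13 = (44*(-24/(0 + 4)))*13 = (44*(-24/4))*13 = (44*(-24*¼))*13 = (44*(-6))*13 = -264*13 = -3432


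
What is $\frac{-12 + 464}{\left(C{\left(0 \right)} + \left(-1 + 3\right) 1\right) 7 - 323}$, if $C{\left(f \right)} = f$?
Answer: $- \frac{452}{309} \approx -1.4628$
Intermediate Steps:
$\frac{-12 + 464}{\left(C{\left(0 \right)} + \left(-1 + 3\right) 1\right) 7 - 323} = \frac{-12 + 464}{\left(0 + \left(-1 + 3\right) 1\right) 7 - 323} = \frac{452}{\left(0 + 2 \cdot 1\right) 7 - 323} = \frac{452}{\left(0 + 2\right) 7 - 323} = \frac{452}{2 \cdot 7 - 323} = \frac{452}{14 - 323} = \frac{452}{-309} = 452 \left(- \frac{1}{309}\right) = - \frac{452}{309}$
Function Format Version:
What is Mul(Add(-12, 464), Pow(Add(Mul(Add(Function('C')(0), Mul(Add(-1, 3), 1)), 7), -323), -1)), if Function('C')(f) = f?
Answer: Rational(-452, 309) ≈ -1.4628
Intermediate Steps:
Mul(Add(-12, 464), Pow(Add(Mul(Add(Function('C')(0), Mul(Add(-1, 3), 1)), 7), -323), -1)) = Mul(Add(-12, 464), Pow(Add(Mul(Add(0, Mul(Add(-1, 3), 1)), 7), -323), -1)) = Mul(452, Pow(Add(Mul(Add(0, Mul(2, 1)), 7), -323), -1)) = Mul(452, Pow(Add(Mul(Add(0, 2), 7), -323), -1)) = Mul(452, Pow(Add(Mul(2, 7), -323), -1)) = Mul(452, Pow(Add(14, -323), -1)) = Mul(452, Pow(-309, -1)) = Mul(452, Rational(-1, 309)) = Rational(-452, 309)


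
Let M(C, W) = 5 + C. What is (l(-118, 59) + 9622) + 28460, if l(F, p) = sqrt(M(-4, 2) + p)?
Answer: 38082 + 2*sqrt(15) ≈ 38090.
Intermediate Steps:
l(F, p) = sqrt(1 + p) (l(F, p) = sqrt((5 - 4) + p) = sqrt(1 + p))
(l(-118, 59) + 9622) + 28460 = (sqrt(1 + 59) + 9622) + 28460 = (sqrt(60) + 9622) + 28460 = (2*sqrt(15) + 9622) + 28460 = (9622 + 2*sqrt(15)) + 28460 = 38082 + 2*sqrt(15)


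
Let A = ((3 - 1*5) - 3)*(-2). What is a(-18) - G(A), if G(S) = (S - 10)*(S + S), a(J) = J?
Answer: -18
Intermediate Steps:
A = 10 (A = ((3 - 5) - 3)*(-2) = (-2 - 3)*(-2) = -5*(-2) = 10)
G(S) = 2*S*(-10 + S) (G(S) = (-10 + S)*(2*S) = 2*S*(-10 + S))
a(-18) - G(A) = -18 - 2*10*(-10 + 10) = -18 - 2*10*0 = -18 - 1*0 = -18 + 0 = -18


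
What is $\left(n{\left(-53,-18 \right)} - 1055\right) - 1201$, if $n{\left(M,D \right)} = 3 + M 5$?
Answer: $-2518$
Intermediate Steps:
$n{\left(M,D \right)} = 3 + 5 M$
$\left(n{\left(-53,-18 \right)} - 1055\right) - 1201 = \left(\left(3 + 5 \left(-53\right)\right) - 1055\right) - 1201 = \left(\left(3 - 265\right) - 1055\right) - 1201 = \left(-262 - 1055\right) - 1201 = -1317 - 1201 = -2518$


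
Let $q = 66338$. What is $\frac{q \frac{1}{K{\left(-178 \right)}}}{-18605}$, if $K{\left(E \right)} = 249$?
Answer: $- \frac{66338}{4632645} \approx -0.01432$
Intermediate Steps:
$\frac{q \frac{1}{K{\left(-178 \right)}}}{-18605} = \frac{66338 \cdot \frac{1}{249}}{-18605} = 66338 \cdot \frac{1}{249} \left(- \frac{1}{18605}\right) = \frac{66338}{249} \left(- \frac{1}{18605}\right) = - \frac{66338}{4632645}$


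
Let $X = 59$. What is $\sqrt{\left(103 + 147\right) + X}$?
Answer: $\sqrt{309} \approx 17.578$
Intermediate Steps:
$\sqrt{\left(103 + 147\right) + X} = \sqrt{\left(103 + 147\right) + 59} = \sqrt{250 + 59} = \sqrt{309}$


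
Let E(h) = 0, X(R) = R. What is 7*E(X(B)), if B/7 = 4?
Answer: 0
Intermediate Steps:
B = 28 (B = 7*4 = 28)
7*E(X(B)) = 7*0 = 0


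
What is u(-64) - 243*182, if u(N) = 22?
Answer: -44204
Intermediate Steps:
u(-64) - 243*182 = 22 - 243*182 = 22 - 1*44226 = 22 - 44226 = -44204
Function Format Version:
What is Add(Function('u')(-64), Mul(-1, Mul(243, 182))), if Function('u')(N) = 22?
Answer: -44204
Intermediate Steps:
Add(Function('u')(-64), Mul(-1, Mul(243, 182))) = Add(22, Mul(-1, Mul(243, 182))) = Add(22, Mul(-1, 44226)) = Add(22, -44226) = -44204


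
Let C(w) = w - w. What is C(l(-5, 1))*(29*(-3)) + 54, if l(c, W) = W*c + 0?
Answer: 54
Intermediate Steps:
l(c, W) = W*c
C(w) = 0
C(l(-5, 1))*(29*(-3)) + 54 = 0*(29*(-3)) + 54 = 0*(-87) + 54 = 0 + 54 = 54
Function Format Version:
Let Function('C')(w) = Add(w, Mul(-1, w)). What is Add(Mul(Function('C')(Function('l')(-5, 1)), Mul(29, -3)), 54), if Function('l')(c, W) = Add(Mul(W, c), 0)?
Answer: 54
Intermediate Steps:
Function('l')(c, W) = Mul(W, c)
Function('C')(w) = 0
Add(Mul(Function('C')(Function('l')(-5, 1)), Mul(29, -3)), 54) = Add(Mul(0, Mul(29, -3)), 54) = Add(Mul(0, -87), 54) = Add(0, 54) = 54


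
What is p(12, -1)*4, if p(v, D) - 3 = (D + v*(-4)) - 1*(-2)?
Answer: -176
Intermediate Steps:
p(v, D) = 5 + D - 4*v (p(v, D) = 3 + ((D + v*(-4)) - 1*(-2)) = 3 + ((D - 4*v) + 2) = 3 + (2 + D - 4*v) = 5 + D - 4*v)
p(12, -1)*4 = (5 - 1 - 4*12)*4 = (5 - 1 - 48)*4 = -44*4 = -176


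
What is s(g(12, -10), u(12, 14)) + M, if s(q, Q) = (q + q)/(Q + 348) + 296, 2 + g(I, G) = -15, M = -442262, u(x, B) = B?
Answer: -79995863/181 ≈ -4.4197e+5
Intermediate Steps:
g(I, G) = -17 (g(I, G) = -2 - 15 = -17)
s(q, Q) = 296 + 2*q/(348 + Q) (s(q, Q) = (2*q)/(348 + Q) + 296 = 2*q/(348 + Q) + 296 = 296 + 2*q/(348 + Q))
s(g(12, -10), u(12, 14)) + M = 2*(51504 - 17 + 148*14)/(348 + 14) - 442262 = 2*(51504 - 17 + 2072)/362 - 442262 = 2*(1/362)*53559 - 442262 = 53559/181 - 442262 = -79995863/181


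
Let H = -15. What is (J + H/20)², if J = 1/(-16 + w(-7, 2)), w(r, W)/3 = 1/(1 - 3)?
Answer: 12769/19600 ≈ 0.65148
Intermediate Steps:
w(r, W) = -3/2 (w(r, W) = 3/(1 - 3) = 3/(-2) = 3*(-½) = -3/2)
J = -2/35 (J = 1/(-16 - 3/2) = 1/(-35/2) = -2/35 ≈ -0.057143)
(J + H/20)² = (-2/35 - 15/20)² = (-2/35 - 15*1/20)² = (-2/35 - ¾)² = (-113/140)² = 12769/19600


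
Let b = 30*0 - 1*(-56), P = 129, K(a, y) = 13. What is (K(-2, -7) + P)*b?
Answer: 7952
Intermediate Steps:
b = 56 (b = 0 + 56 = 56)
(K(-2, -7) + P)*b = (13 + 129)*56 = 142*56 = 7952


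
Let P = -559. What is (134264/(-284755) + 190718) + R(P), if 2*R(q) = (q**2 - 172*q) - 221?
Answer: 112455879846/284755 ≈ 3.9492e+5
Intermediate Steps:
R(q) = -221/2 + q**2/2 - 86*q (R(q) = ((q**2 - 172*q) - 221)/2 = (-221 + q**2 - 172*q)/2 = -221/2 + q**2/2 - 86*q)
(134264/(-284755) + 190718) + R(P) = (134264/(-284755) + 190718) + (-221/2 + (1/2)*(-559)**2 - 86*(-559)) = (134264*(-1/284755) + 190718) + (-221/2 + (1/2)*312481 + 48074) = (-134264/284755 + 190718) + (-221/2 + 312481/2 + 48074) = 54307769826/284755 + 204204 = 112455879846/284755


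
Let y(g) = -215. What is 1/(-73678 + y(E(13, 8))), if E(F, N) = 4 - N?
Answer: -1/73893 ≈ -1.3533e-5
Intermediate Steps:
1/(-73678 + y(E(13, 8))) = 1/(-73678 - 215) = 1/(-73893) = -1/73893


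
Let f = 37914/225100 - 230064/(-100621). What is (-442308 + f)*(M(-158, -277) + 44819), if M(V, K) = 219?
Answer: -112799094541690437657/5662446775 ≈ -1.9921e+10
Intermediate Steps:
f = 27801175497/11324893550 (f = 37914*(1/225100) - 230064*(-1/100621) = 18957/112550 + 230064/100621 = 27801175497/11324893550 ≈ 2.4549)
(-442308 + f)*(M(-158, -277) + 44819) = (-442308 + 27801175497/11324893550)*(219 + 44819) = -5009063215137903/11324893550*45038 = -112799094541690437657/5662446775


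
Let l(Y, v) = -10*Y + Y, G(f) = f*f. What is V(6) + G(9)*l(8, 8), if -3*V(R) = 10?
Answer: -17506/3 ≈ -5835.3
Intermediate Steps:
V(R) = -10/3 (V(R) = -1/3*10 = -10/3)
G(f) = f**2
l(Y, v) = -9*Y
V(6) + G(9)*l(8, 8) = -10/3 + 9**2*(-9*8) = -10/3 + 81*(-72) = -10/3 - 5832 = -17506/3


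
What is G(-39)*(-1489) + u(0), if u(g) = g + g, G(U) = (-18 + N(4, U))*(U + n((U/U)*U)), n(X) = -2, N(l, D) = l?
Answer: -854686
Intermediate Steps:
G(U) = 28 - 14*U (G(U) = (-18 + 4)*(U - 2) = -14*(-2 + U) = 28 - 14*U)
u(g) = 2*g
G(-39)*(-1489) + u(0) = (28 - 14*(-39))*(-1489) + 2*0 = (28 + 546)*(-1489) + 0 = 574*(-1489) + 0 = -854686 + 0 = -854686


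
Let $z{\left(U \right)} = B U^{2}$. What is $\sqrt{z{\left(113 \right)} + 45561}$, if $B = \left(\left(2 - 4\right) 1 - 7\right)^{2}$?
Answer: $5 \sqrt{43194} \approx 1039.2$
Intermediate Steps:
$B = 81$ ($B = \left(\left(-2\right) 1 - 7\right)^{2} = \left(-2 - 7\right)^{2} = \left(-9\right)^{2} = 81$)
$z{\left(U \right)} = 81 U^{2}$
$\sqrt{z{\left(113 \right)} + 45561} = \sqrt{81 \cdot 113^{2} + 45561} = \sqrt{81 \cdot 12769 + 45561} = \sqrt{1034289 + 45561} = \sqrt{1079850} = 5 \sqrt{43194}$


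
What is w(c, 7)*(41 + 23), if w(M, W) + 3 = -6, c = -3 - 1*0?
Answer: -576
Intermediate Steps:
c = -3 (c = -3 + 0 = -3)
w(M, W) = -9 (w(M, W) = -3 - 6 = -9)
w(c, 7)*(41 + 23) = -9*(41 + 23) = -9*64 = -576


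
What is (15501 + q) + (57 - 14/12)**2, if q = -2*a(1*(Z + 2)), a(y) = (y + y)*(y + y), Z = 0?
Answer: 669109/36 ≈ 18586.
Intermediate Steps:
a(y) = 4*y**2 (a(y) = (2*y)*(2*y) = 4*y**2)
q = -32 (q = -8*(1*(0 + 2))**2 = -8*(1*2)**2 = -8*2**2 = -8*4 = -2*16 = -32)
(15501 + q) + (57 - 14/12)**2 = (15501 - 32) + (57 - 14/12)**2 = 15469 + (57 - 14*1/12)**2 = 15469 + (57 - 7/6)**2 = 15469 + (335/6)**2 = 15469 + 112225/36 = 669109/36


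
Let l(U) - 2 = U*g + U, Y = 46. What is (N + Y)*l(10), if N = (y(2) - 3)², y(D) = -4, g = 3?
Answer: 3990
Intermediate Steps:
N = 49 (N = (-4 - 3)² = (-7)² = 49)
l(U) = 2 + 4*U (l(U) = 2 + (U*3 + U) = 2 + (3*U + U) = 2 + 4*U)
(N + Y)*l(10) = (49 + 46)*(2 + 4*10) = 95*(2 + 40) = 95*42 = 3990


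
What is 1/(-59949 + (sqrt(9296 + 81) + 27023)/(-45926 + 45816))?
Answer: -33107065/1992868641236 + 5*sqrt(9377)/1992868641236 ≈ -1.6613e-5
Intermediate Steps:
1/(-59949 + (sqrt(9296 + 81) + 27023)/(-45926 + 45816)) = 1/(-59949 + (sqrt(9377) + 27023)/(-110)) = 1/(-59949 + (27023 + sqrt(9377))*(-1/110)) = 1/(-59949 + (-27023/110 - sqrt(9377)/110)) = 1/(-6621413/110 - sqrt(9377)/110)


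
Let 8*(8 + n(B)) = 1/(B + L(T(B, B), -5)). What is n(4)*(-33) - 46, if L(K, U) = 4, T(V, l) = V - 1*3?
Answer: 13919/64 ≈ 217.48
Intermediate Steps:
T(V, l) = -3 + V (T(V, l) = V - 3 = -3 + V)
n(B) = -8 + 1/(8*(4 + B)) (n(B) = -8 + 1/(8*(B + 4)) = -8 + 1/(8*(4 + B)))
n(4)*(-33) - 46 = ((-255 - 64*4)/(8*(4 + 4)))*(-33) - 46 = ((⅛)*(-255 - 256)/8)*(-33) - 46 = ((⅛)*(⅛)*(-511))*(-33) - 46 = -511/64*(-33) - 46 = 16863/64 - 46 = 13919/64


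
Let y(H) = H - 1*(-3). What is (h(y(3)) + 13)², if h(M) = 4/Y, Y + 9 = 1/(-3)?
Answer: 7744/49 ≈ 158.04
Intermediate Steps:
y(H) = 3 + H (y(H) = H + 3 = 3 + H)
Y = -28/3 (Y = -9 + 1/(-3) = -9 - ⅓ = -28/3 ≈ -9.3333)
h(M) = -3/7 (h(M) = 4/(-28/3) = 4*(-3/28) = -3/7)
(h(y(3)) + 13)² = (-3/7 + 13)² = (88/7)² = 7744/49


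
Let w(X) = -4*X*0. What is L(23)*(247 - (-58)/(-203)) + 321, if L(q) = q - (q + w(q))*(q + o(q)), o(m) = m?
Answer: -1785198/7 ≈ -2.5503e+5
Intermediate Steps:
w(X) = 0
L(q) = q - 2*q² (L(q) = q - (q + 0)*(q + q) = q - q*2*q = q - 2*q²)
L(23)*(247 - (-58)/(-203)) + 321 = (23*(1 - 2*23))*(247 - (-58)/(-203)) + 321 = (23*(1 - 46))*(247 - (-58)*(-1)/203) + 321 = (23*(-45))*(247 - 1*2/7) + 321 = -1035*(247 - 2/7) + 321 = -1035*1727/7 + 321 = -1787445/7 + 321 = -1785198/7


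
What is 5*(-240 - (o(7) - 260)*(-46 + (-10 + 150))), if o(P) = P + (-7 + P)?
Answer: 117710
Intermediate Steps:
o(P) = -7 + 2*P
5*(-240 - (o(7) - 260)*(-46 + (-10 + 150))) = 5*(-240 - ((-7 + 2*7) - 260)*(-46 + (-10 + 150))) = 5*(-240 - ((-7 + 14) - 260)*(-46 + 140)) = 5*(-240 - (7 - 260)*94) = 5*(-240 - (-253)*94) = 5*(-240 - 1*(-23782)) = 5*(-240 + 23782) = 5*23542 = 117710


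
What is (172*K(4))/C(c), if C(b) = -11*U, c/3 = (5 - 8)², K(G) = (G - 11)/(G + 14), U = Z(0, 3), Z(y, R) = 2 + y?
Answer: 301/99 ≈ 3.0404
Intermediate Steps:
U = 2 (U = 2 + 0 = 2)
K(G) = (-11 + G)/(14 + G)
c = 27 (c = 3*(5 - 8)² = 3*(-3)² = 3*9 = 27)
C(b) = -22 (C(b) = -11*2 = -22)
(172*K(4))/C(c) = (172*((-11 + 4)/(14 + 4)))/(-22) = (172*(-7/18))*(-1/22) = -602/9*(-1/22) = 301/99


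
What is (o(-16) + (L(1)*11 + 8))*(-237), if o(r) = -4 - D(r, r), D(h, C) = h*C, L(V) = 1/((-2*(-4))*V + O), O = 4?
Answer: 238027/4 ≈ 59507.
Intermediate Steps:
L(V) = 1/(4 + 8*V) (L(V) = 1/((-2*(-4))*V + 4) = 1/(8*V + 4) = 1/(4 + 8*V))
D(h, C) = C*h
o(r) = -4 - r² (o(r) = -4 - r*r = -4 - r²)
(o(-16) + (L(1)*11 + 8))*(-237) = ((-4 - 1*(-16)²) + ((1/(4*(1 + 2*1)))*11 + 8))*(-237) = ((-4 - 1*256) + ((1/(4*(1 + 2)))*11 + 8))*(-237) = ((-4 - 256) + (((¼)/3)*11 + 8))*(-237) = (-260 + (((¼)*(⅓))*11 + 8))*(-237) = (-260 + ((1/12)*11 + 8))*(-237) = (-260 + (11/12 + 8))*(-237) = (-260 + 107/12)*(-237) = -3013/12*(-237) = 238027/4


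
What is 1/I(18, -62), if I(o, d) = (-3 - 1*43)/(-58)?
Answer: 29/23 ≈ 1.2609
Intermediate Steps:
I(o, d) = 23/29 (I(o, d) = (-3 - 43)*(-1/58) = -46*(-1/58) = 23/29)
1/I(18, -62) = 1/(23/29) = 29/23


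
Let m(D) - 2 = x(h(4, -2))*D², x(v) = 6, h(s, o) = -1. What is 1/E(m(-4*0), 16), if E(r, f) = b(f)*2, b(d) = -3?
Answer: -⅙ ≈ -0.16667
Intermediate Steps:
m(D) = 2 + 6*D²
E(r, f) = -6 (E(r, f) = -3*2 = -6)
1/E(m(-4*0), 16) = 1/(-6) = -⅙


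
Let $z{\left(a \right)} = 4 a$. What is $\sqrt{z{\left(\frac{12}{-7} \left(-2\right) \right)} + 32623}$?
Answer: $\frac{\sqrt{1599199}}{7} \approx 180.66$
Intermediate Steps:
$\sqrt{z{\left(\frac{12}{-7} \left(-2\right) \right)} + 32623} = \sqrt{4 \frac{12}{-7} \left(-2\right) + 32623} = \sqrt{4 \cdot 12 \left(- \frac{1}{7}\right) \left(-2\right) + 32623} = \sqrt{4 \left(\left(- \frac{12}{7}\right) \left(-2\right)\right) + 32623} = \sqrt{4 \cdot \frac{24}{7} + 32623} = \sqrt{\frac{96}{7} + 32623} = \sqrt{\frac{228457}{7}} = \frac{\sqrt{1599199}}{7}$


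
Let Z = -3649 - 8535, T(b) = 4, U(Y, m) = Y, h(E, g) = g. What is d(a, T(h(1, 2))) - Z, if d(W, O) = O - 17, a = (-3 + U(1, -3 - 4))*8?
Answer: 12171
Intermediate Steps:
Z = -12184
a = -16 (a = (-3 + 1)*8 = -2*8 = -16)
d(W, O) = -17 + O
d(a, T(h(1, 2))) - Z = (-17 + 4) - 1*(-12184) = -13 + 12184 = 12171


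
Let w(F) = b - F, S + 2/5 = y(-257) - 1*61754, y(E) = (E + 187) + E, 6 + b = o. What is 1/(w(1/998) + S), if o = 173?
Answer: -4990/308952861 ≈ -1.6151e-5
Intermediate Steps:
b = 167 (b = -6 + 173 = 167)
y(E) = 187 + 2*E (y(E) = (187 + E) + E = 187 + 2*E)
S = -310407/5 (S = -⅖ + ((187 + 2*(-257)) - 1*61754) = -⅖ + ((187 - 514) - 61754) = -⅖ + (-327 - 61754) = -⅖ - 62081 = -310407/5 ≈ -62081.)
w(F) = 167 - F
1/(w(1/998) + S) = 1/((167 - 1/998) - 310407/5) = 1/(166665/998 - 310407/5) = 1/(-308952861/4990) = -4990/308952861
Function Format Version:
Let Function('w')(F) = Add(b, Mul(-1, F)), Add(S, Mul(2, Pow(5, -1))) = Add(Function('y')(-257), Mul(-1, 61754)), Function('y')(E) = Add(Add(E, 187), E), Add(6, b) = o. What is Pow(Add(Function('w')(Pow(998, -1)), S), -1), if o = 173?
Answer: Rational(-4990, 308952861) ≈ -1.6151e-5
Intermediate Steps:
b = 167 (b = Add(-6, 173) = 167)
Function('y')(E) = Add(187, Mul(2, E)) (Function('y')(E) = Add(Add(187, E), E) = Add(187, Mul(2, E)))
S = Rational(-310407, 5) (S = Add(Rational(-2, 5), Add(Add(187, Mul(2, -257)), Mul(-1, 61754))) = Add(Rational(-2, 5), Add(Add(187, -514), -61754)) = Add(Rational(-2, 5), Add(-327, -61754)) = Add(Rational(-2, 5), -62081) = Rational(-310407, 5) ≈ -62081.)
Function('w')(F) = Add(167, Mul(-1, F))
Pow(Add(Function('w')(Pow(998, -1)), S), -1) = Pow(Add(Add(167, Mul(-1, Pow(998, -1))), Rational(-310407, 5)), -1) = Pow(Add(Add(167, Mul(-1, Rational(1, 998))), Rational(-310407, 5)), -1) = Pow(Add(Add(167, Rational(-1, 998)), Rational(-310407, 5)), -1) = Pow(Add(Rational(166665, 998), Rational(-310407, 5)), -1) = Pow(Rational(-308952861, 4990), -1) = Rational(-4990, 308952861)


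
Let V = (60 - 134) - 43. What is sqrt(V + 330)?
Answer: sqrt(213) ≈ 14.595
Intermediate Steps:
V = -117 (V = -74 - 43 = -117)
sqrt(V + 330) = sqrt(-117 + 330) = sqrt(213)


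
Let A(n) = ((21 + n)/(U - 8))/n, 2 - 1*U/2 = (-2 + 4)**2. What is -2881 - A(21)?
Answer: -17285/6 ≈ -2880.8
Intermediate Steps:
U = -4 (U = 4 - 2*(-2 + 4)**2 = 4 - 2*2**2 = 4 - 2*4 = 4 - 8 = -4)
A(n) = (-7/4 - n/12)/n (A(n) = ((21 + n)/(-4 - 8))/n = ((21 + n)/(-12))/n = ((21 + n)*(-1/12))/n = (-7/4 - n/12)/n)
-2881 - A(21) = -2881 - (-21 - 1*21)/(12*21) = -2881 - (-21 - 21)/(12*21) = -2881 - (-42)/(12*21) = -2881 - 1*(-1/6) = -2881 + 1/6 = -17285/6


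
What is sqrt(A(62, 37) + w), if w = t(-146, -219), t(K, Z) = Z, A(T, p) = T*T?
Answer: 5*sqrt(145) ≈ 60.208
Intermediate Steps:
A(T, p) = T**2
w = -219
sqrt(A(62, 37) + w) = sqrt(62**2 - 219) = sqrt(3844 - 219) = sqrt(3625) = 5*sqrt(145)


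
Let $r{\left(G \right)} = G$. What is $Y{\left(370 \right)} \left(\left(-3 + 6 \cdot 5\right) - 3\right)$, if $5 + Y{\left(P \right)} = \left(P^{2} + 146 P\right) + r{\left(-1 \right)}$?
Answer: $4581936$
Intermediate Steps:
$Y{\left(P \right)} = -6 + P^{2} + 146 P$ ($Y{\left(P \right)} = -5 - \left(1 - P^{2} - 146 P\right) = -5 + \left(-1 + P^{2} + 146 P\right) = -6 + P^{2} + 146 P$)
$Y{\left(370 \right)} \left(\left(-3 + 6 \cdot 5\right) - 3\right) = \left(-6 + 370^{2} + 146 \cdot 370\right) \left(\left(-3 + 6 \cdot 5\right) - 3\right) = \left(-6 + 136900 + 54020\right) \left(\left(-3 + 30\right) - 3\right) = 190914 \left(27 - 3\right) = 190914 \cdot 24 = 4581936$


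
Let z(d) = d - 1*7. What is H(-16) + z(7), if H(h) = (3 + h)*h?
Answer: 208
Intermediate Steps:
z(d) = -7 + d (z(d) = d - 7 = -7 + d)
H(h) = h*(3 + h)
H(-16) + z(7) = -16*(3 - 16) + (-7 + 7) = -16*(-13) + 0 = 208 + 0 = 208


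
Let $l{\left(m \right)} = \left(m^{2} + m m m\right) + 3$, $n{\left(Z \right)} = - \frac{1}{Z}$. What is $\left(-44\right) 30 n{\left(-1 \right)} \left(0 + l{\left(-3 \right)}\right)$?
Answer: $19800$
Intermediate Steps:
$l{\left(m \right)} = 3 + m^{2} + m^{3}$ ($l{\left(m \right)} = \left(m^{2} + m^{2} m\right) + 3 = \left(m^{2} + m^{3}\right) + 3 = 3 + m^{2} + m^{3}$)
$\left(-44\right) 30 n{\left(-1 \right)} \left(0 + l{\left(-3 \right)}\right) = \left(-44\right) 30 - \frac{1}{-1} \left(0 + \left(3 + \left(-3\right)^{2} + \left(-3\right)^{3}\right)\right) = - 1320 \left(-1\right) \left(-1\right) \left(0 + \left(3 + 9 - 27\right)\right) = - 1320 \cdot 1 \left(0 - 15\right) = - 1320 \cdot 1 \left(-15\right) = \left(-1320\right) \left(-15\right) = 19800$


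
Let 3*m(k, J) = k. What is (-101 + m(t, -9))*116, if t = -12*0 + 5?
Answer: -34568/3 ≈ -11523.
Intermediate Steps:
t = 5 (t = -2*0 + 5 = 0 + 5 = 5)
m(k, J) = k/3
(-101 + m(t, -9))*116 = (-101 + (1/3)*5)*116 = (-101 + 5/3)*116 = -298/3*116 = -34568/3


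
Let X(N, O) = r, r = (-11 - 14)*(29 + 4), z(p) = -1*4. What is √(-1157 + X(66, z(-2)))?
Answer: I*√1982 ≈ 44.52*I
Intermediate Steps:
z(p) = -4
r = -825 (r = -25*33 = -825)
X(N, O) = -825
√(-1157 + X(66, z(-2))) = √(-1157 - 825) = √(-1982) = I*√1982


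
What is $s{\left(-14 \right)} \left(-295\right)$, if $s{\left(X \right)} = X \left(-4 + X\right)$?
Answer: $-74340$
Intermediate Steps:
$s{\left(-14 \right)} \left(-295\right) = - 14 \left(-4 - 14\right) \left(-295\right) = \left(-14\right) \left(-18\right) \left(-295\right) = 252 \left(-295\right) = -74340$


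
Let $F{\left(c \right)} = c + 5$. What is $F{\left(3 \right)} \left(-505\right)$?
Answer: $-4040$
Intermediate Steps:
$F{\left(c \right)} = 5 + c$
$F{\left(3 \right)} \left(-505\right) = \left(5 + 3\right) \left(-505\right) = 8 \left(-505\right) = -4040$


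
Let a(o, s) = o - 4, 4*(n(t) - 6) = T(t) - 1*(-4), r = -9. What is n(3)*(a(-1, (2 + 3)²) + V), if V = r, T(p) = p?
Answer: -217/2 ≈ -108.50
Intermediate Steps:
V = -9
n(t) = 7 + t/4 (n(t) = 6 + (t - 1*(-4))/4 = 6 + (t + 4)/4 = 6 + (4 + t)/4 = 6 + (1 + t/4) = 7 + t/4)
a(o, s) = -4 + o
n(3)*(a(-1, (2 + 3)²) + V) = (7 + (¼)*3)*((-4 - 1) - 9) = (7 + ¾)*(-5 - 9) = (31/4)*(-14) = -217/2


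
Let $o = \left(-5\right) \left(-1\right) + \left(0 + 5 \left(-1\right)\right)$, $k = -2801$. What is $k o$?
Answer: $0$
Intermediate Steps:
$o = 0$ ($o = 5 + \left(0 - 5\right) = 5 - 5 = 0$)
$k o = \left(-2801\right) 0 = 0$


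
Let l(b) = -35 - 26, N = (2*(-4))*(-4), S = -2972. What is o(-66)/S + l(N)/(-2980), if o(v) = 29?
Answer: 11859/1107070 ≈ 0.010712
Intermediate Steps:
N = 32 (N = -8*(-4) = 32)
l(b) = -61
o(-66)/S + l(N)/(-2980) = 29/(-2972) - 61/(-2980) = 29*(-1/2972) - 61*(-1/2980) = -29/2972 + 61/2980 = 11859/1107070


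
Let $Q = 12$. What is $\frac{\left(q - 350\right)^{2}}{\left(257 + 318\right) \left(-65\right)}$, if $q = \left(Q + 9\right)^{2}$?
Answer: $- \frac{637}{2875} \approx -0.22157$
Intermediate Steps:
$q = 441$ ($q = \left(12 + 9\right)^{2} = 21^{2} = 441$)
$\frac{\left(q - 350\right)^{2}}{\left(257 + 318\right) \left(-65\right)} = \frac{\left(441 - 350\right)^{2}}{\left(257 + 318\right) \left(-65\right)} = \frac{91^{2}}{575 \left(-65\right)} = \frac{8281}{-37375} = 8281 \left(- \frac{1}{37375}\right) = - \frac{637}{2875}$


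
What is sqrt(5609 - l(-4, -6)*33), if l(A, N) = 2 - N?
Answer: sqrt(5345) ≈ 73.109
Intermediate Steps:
sqrt(5609 - l(-4, -6)*33) = sqrt(5609 - (2 - 1*(-6))*33) = sqrt(5609 - (2 + 6)*33) = sqrt(5609 - 1*8*33) = sqrt(5609 - 8*33) = sqrt(5609 - 264) = sqrt(5345)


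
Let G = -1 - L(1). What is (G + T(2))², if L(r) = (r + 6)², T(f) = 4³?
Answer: 196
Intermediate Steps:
T(f) = 64
L(r) = (6 + r)²
G = -50 (G = -1 - (6 + 1)² = -1 - 1*7² = -1 - 1*49 = -1 - 49 = -50)
(G + T(2))² = (-50 + 64)² = 14² = 196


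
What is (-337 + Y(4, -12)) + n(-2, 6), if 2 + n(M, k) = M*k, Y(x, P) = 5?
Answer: -346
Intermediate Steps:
n(M, k) = -2 + M*k
(-337 + Y(4, -12)) + n(-2, 6) = (-337 + 5) + (-2 - 2*6) = -332 + (-2 - 12) = -332 - 14 = -346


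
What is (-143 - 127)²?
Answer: 72900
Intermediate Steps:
(-143 - 127)² = (-270)² = 72900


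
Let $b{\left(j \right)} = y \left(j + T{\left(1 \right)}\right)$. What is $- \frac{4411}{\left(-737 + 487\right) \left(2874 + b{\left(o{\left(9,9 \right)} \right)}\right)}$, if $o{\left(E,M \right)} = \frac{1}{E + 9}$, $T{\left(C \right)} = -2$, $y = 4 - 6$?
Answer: $\frac{39699}{6475250} \approx 0.0061309$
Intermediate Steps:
$y = -2$ ($y = 4 - 6 = -2$)
$o{\left(E,M \right)} = \frac{1}{9 + E}$
$b{\left(j \right)} = 4 - 2 j$ ($b{\left(j \right)} = - 2 \left(j - 2\right) = - 2 \left(-2 + j\right) = 4 - 2 j$)
$- \frac{4411}{\left(-737 + 487\right) \left(2874 + b{\left(o{\left(9,9 \right)} \right)}\right)} = - \frac{4411}{\left(-737 + 487\right) \left(2874 + \left(4 - \frac{2}{9 + 9}\right)\right)} = - \frac{4411}{\left(-250\right) \left(2874 + \left(4 - \frac{2}{18}\right)\right)} = - \frac{4411}{\left(-250\right) \left(2874 + \left(4 - \frac{1}{9}\right)\right)} = - \frac{4411}{\left(-250\right) \left(2874 + \frac{35}{9}\right)} = - \frac{4411}{\left(-250\right) \frac{25901}{9}} = - \frac{4411}{- \frac{6475250}{9}} = \left(-4411\right) \left(- \frac{9}{6475250}\right) = \frac{39699}{6475250}$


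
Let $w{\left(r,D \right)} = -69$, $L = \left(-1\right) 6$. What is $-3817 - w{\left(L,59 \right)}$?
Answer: $-3748$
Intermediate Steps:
$L = -6$
$-3817 - w{\left(L,59 \right)} = -3817 - -69 = -3817 + 69 = -3748$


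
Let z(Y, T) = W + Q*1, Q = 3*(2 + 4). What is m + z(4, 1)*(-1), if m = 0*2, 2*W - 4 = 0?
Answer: -20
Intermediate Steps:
W = 2 (W = 2 + (1/2)*0 = 2 + 0 = 2)
Q = 18 (Q = 3*6 = 18)
m = 0
z(Y, T) = 20 (z(Y, T) = 2 + 18*1 = 2 + 18 = 20)
m + z(4, 1)*(-1) = 0 + 20*(-1) = 0 - 20 = -20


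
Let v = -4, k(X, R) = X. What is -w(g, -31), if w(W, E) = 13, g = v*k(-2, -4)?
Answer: -13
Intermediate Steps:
g = 8 (g = -4*(-2) = 8)
-w(g, -31) = -1*13 = -13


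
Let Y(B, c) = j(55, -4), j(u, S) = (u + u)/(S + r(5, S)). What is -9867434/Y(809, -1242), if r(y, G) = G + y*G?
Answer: 138144076/55 ≈ 2.5117e+6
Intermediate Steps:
r(y, G) = G + G*y
j(u, S) = 2*u/(7*S) (j(u, S) = (u + u)/(S + S*(1 + 5)) = (2*u)/(S + S*6) = (2*u)/(S + 6*S) = (2*u)/((7*S)) = (2*u)*(1/(7*S)) = 2*u/(7*S))
Y(B, c) = -55/14 (Y(B, c) = (2/7)*55/(-4) = (2/7)*55*(-¼) = -55/14)
-9867434/Y(809, -1242) = -9867434/(-55/14) = -9867434*(-14/55) = 138144076/55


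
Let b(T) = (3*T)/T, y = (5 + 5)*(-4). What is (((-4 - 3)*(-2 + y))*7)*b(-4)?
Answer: 6174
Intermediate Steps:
y = -40 (y = 10*(-4) = -40)
b(T) = 3
(((-4 - 3)*(-2 + y))*7)*b(-4) = (((-4 - 3)*(-2 - 40))*7)*3 = (-7*(-42)*7)*3 = (294*7)*3 = 2058*3 = 6174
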